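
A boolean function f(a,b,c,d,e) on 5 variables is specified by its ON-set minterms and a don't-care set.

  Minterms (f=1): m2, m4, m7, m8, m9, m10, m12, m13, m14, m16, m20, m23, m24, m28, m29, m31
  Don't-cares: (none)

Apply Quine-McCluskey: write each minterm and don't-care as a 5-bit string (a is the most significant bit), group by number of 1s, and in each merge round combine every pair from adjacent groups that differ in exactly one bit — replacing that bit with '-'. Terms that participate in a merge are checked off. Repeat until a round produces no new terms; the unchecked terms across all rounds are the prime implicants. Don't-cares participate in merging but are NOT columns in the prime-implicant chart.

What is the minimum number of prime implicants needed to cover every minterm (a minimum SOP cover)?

[col 0] 00010*, 00100*, 00111*, 01000*, 01001*, 01010*, 01100*, 01101*, 01110*, 10000*, 10100*, 10111*, 11000*, 11100*, 11101*, 11111*
[col 1] -0100*, -0111, -1000*, -1100*, -1101*, 0-010, 0-100*, 01-00*, 01-01*, 01-10*, 010-0*, 0100-*, 011-0*, 0110-*, 1-000*, 1-100*, 1-111, 10-00*, 11-00*, 111-1, 1110-*
[col 2] --100, -1-00, -110-, 01--0, 01-0-, 1--00
Prime implicants: --100, -0111, -1-00, -110-, 0-010, 01--0, 01-0-, 1--00, 1-111, 111-1
PI chart (minterm → PIs covering it):
  2 | 0-010  (sole → essential)
  4 | --100  (sole → essential)
  7 | -0111  (sole → essential)
  8 | -1-00,01--0,01-0-
  9 | 01-0-  (sole → essential)
  10 | 0-010,01--0
  12 | --100,-1-00,-110-,01--0,01-0-
  13 | -110-,01-0-
  14 | 01--0  (sole → essential)
  16 | 1--00  (sole → essential)
  20 | --100,1--00
  23 | -0111,1-111
  24 | -1-00,1--00
  28 | --100,-1-00,-110-,1--00
  29 | -110-,111-1
  31 | 1-111,111-1
Essential prime implicants: --100, -0111, 0-010, 01--0, 01-0-, 1--00
Petrick residual → 111-1
Minimum SOP uses 7 PIs: cd'e' + b'cde + a'c'de' + a'be' + a'bd' + ad'e' + abce

7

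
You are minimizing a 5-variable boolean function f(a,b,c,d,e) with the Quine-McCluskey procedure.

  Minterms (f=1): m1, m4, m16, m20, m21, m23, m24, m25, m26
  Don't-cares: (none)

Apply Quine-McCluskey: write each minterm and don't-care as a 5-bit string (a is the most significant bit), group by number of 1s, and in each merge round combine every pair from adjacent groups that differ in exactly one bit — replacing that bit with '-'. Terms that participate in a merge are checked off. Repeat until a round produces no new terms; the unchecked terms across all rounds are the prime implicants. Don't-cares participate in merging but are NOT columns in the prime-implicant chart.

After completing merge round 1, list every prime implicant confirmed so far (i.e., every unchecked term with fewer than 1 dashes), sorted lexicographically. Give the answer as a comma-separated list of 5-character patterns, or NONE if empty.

Round 0: 00001 00100✓ 10000✓ 10100✓ 10101✓ 10111✓ 11000✓ 11001✓ 11010✓
Round 1: -0100 1-000 10-00 101-1 1010- 110-0 1100-
PIs = {-0100, 00001, 1-000, 10-00, 101-1, 1010-, 110-0, 1100-}

00001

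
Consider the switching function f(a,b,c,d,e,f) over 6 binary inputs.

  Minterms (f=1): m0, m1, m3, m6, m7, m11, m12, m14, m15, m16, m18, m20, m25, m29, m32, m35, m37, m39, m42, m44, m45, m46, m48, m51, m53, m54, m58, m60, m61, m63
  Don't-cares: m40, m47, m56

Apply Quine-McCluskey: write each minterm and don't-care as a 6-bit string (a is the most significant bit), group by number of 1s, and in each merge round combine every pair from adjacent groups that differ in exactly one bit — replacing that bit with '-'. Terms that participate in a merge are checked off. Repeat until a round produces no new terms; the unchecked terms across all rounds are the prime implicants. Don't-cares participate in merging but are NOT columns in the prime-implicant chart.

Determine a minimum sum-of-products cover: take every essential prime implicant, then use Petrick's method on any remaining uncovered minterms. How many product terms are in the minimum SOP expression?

Round 0: 000000✓ 000001✓ 000011✓ 000110✓ 000111✓ 001011✓ 001100✓ 001110✓ 001111✓ 010000✓ 010010✓ 010100✓ 011001✓ 011101✓ 100000✓ 100011✓ 100101✓ 100111✓ 101000✓ 101010✓ 101100✓ 101101✓ 101110✓ 101111✓ 110000✓ 110011✓ 110101✓ 110110 111000✓ 111010✓ 111100✓ 111101✓ 111111✓
Round 1: -00000✓ -00011✓ -00111✓ -01100✓ -01110✓ -01111✓ -10000✓ -11101 0-0000✓ 00-011✓ 00-110✓ 00-111✓ 000-11✓ 0000-1 00000- 00011-✓ 001-11✓ 0011-0✓ 00111-✓ 010-00 0100-0 011-01 1-0000✓ 1-0011 1-0101✓ 1-1000✓ 1-1010✓ 1-1100✓ 1-1101✓ 1-1111✓ 10-000✓ 10-101✓ 10-111✓ 100-11✓ 1001-1✓ 101-00✓ 101-10✓ 1010-0✓ 1011-0✓ 1011-1✓ 10110-✓ 10111-✓ 11-000✓ 11-101✓ 111-00✓ 1110-0✓ 1111-1✓ 11110-✓
Round 2: --0000 -0-111 -00-11 -011-0 -0111- 00--11 00-11- 1--000 1--101 1-1-00 1-10-0 1-11-1 1-110- 10-1-1 101--0 1011--
PIs = {--0000, -0-111, -00-11, -011-0, -0111-, -11101, 00--11, 00-11-, 0000-1, 00000-, 010-00, 0100-0, 011-01, 1--000, 1--101, 1-0011, 1-1-00, 1-10-0, 1-11-1, 1-110-, 10-1-1, 101--0, 1011--, 110110}
Coverage chart:
  m0: --0000,00000-
  m1: 0000-1,00000-
  m3: -00-11,00--11,0000-1
  m6: 00-11- ←essential
  m7: -0-111,-00-11,00--11,00-11-
  m11: 00--11 ←essential
  m12: -011-0 ←essential
  m14: -011-0,-0111-,00-11-
  m15: -0-111,-0111-,00--11,00-11-
  m16: --0000,010-00,0100-0
  m18: 0100-0 ←essential
  m20: 010-00 ←essential
  m25: 011-01 ←essential
  m29: -11101,011-01
  m32: --0000,1--000
  m35: -00-11,1-0011
  m37: 1--101,10-1-1
  m39: -0-111,-00-11,10-1-1
  m42: 1-10-0,101--0
  m44: -011-0,1-1-00,1-110-,101--0,1011--
  m45: 1--101,1-11-1,1-110-,10-1-1,1011--
  m46: -011-0,-0111-,101--0,1011--
  m48: --0000,1--000
  m51: 1-0011 ←essential
  m53: 1--101 ←essential
  m54: 110110 ←essential
  m58: 1-10-0 ←essential
  m60: 1-1-00,1-110-
  m61: -11101,1--101,1-11-1,1-110-
  m63: 1-11-1 ←essential
Essential: -011-0, 00--11, 00-11-, 010-00, 0100-0, 011-01, 1--101, 1-0011, 1-10-0, 1-11-1, 110110
Petrick residual → --0000, -0-111, 0000-1, 1-1-00
Min cover (15 terms): c'd'e'f' + b'def + b'cdf' + a'b'ef + a'b'de + a'b'c'd'f + a'bc'e'f' + a'bc'd'f' + a'bce'f + ade'f + ac'd'ef + ace'f' + acd'f' + acdf + abc'def'

15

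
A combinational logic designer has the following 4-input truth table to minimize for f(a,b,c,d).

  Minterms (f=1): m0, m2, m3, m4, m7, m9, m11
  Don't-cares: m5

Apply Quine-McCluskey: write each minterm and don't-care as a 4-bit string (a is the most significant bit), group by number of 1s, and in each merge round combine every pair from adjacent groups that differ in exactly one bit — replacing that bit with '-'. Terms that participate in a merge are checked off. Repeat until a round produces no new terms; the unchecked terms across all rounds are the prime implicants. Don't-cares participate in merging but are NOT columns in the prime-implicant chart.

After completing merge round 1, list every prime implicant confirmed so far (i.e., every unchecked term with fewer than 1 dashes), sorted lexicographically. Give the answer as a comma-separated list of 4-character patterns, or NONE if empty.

[col 0] 0000*, 0010*, 0011*, 0100*, 0101*, 0111*, 1001*, 1011*
[col 1] -011, 0-00, 0-11, 00-0, 001-, 01-1, 010-, 10-1
Prime implicants: -011, 0-00, 0-11, 00-0, 001-, 01-1, 010-, 10-1

NONE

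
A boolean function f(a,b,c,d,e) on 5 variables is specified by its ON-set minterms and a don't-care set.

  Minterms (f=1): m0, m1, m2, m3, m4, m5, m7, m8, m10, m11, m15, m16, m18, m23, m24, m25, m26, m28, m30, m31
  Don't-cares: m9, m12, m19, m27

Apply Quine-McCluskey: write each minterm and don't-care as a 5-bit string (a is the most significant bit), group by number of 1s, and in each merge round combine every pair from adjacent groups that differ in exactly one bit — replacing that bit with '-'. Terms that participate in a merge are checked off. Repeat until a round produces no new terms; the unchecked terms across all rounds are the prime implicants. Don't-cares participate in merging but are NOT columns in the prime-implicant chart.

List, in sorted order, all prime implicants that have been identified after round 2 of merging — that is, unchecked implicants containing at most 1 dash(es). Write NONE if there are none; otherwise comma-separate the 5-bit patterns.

[col 0] 00000*, 00001*, 00010*, 00011*, 00100*, 00101*, 00111*, 01000*, 01001*, 01010*, 01011*, 01100*, 01111*, 10000*, 10010*, 10011*, 10111*, 11000*, 11001*, 11010*, 11011*, 11100*, 11110*, 11111*
[col 1] -0000*, -0010*, -0011*, -0111*, -1000*, -1001*, -1010*, -1011*, -1100*, -1111*, 0-000*, 0-001*, 0-010*, 0-011*, 0-100*, 0-111*, 00-00*, 00-01*, 00-11*, 000-0*, 000-1*, 0000-*, 0001-*, 001-1*, 0010-*, 01-00*, 01-11*, 010-0*, 010-1*, 0100-*, 0101-*, 1-000*, 1-010*, 1-011*, 1-111*, 10-11*, 100-0*, 1001-*, 11-00*, 11-10*, 11-11*, 110-0*, 110-1*, 1100-*, 1101-*, 111-0*, 1111-*
[col 2] --000*, --010*, --011*, --111*, -0-11*, -00-0*, -001-*, -1-00, -1-11*, -10-0*, -10-1*, -100-*, -101-*, 0--00, 0--11*, 0-0-0*, 0-0-1*, 0-00-*, 0-01-*, 00--1, 00-0-, 000--*, 010--*, 1--11*, 1-0-0*, 1-01-*, 11--0, 11-1-, 110--*
[col 3] ---11, --0-0, --01-, -10--, 0-0--
Prime implicants: ---11, --0-0, --01-, -1-00, -10--, 0--00, 0-0--, 00--1, 00-0-, 11--0, 11-1-

NONE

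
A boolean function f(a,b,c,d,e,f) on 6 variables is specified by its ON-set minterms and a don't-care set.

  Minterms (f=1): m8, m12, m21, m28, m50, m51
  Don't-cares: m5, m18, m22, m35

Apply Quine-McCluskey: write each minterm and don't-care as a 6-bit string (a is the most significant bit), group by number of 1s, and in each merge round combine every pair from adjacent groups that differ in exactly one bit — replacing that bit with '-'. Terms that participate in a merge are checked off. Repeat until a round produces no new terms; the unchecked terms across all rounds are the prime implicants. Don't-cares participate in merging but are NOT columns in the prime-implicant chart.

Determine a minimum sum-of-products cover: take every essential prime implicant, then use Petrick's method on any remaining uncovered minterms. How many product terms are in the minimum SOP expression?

[col 0] 000101*, 001000*, 001100*, 010010*, 010101*, 010110*, 011100*, 100011*, 110010*, 110011*
[col 1] -10010, 0-0101, 0-1100, 001-00, 010-10, 1-0011, 11001-
Prime implicants: -10010, 0-0101, 0-1100, 001-00, 010-10, 1-0011, 11001-
PI chart (minterm → PIs covering it):
  8 | 001-00  (sole → essential)
  12 | 0-1100,001-00
  21 | 0-0101  (sole → essential)
  28 | 0-1100  (sole → essential)
  50 | -10010,11001-
  51 | 1-0011,11001-
Essential prime implicants: 0-0101, 0-1100, 001-00
Petrick residual → 11001-
Minimum SOP uses 4 PIs: a'c'de'f + a'cde'f' + a'b'ce'f' + abc'd'e

4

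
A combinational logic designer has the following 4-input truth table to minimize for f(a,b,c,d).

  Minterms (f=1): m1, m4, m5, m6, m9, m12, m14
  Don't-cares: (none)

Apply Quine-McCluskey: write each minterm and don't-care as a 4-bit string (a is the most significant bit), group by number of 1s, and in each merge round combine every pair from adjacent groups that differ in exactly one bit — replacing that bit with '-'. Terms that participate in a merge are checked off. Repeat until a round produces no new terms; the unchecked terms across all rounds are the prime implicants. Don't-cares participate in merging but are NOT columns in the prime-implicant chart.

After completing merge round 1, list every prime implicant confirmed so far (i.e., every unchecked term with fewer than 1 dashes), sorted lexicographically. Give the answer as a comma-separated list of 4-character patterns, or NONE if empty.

NONE

size-2^0 implicants → 0001(✓)  0100(✓)  0101(✓)  0110(✓)  1001(✓)  1100(✓)  1110(✓)
size-2^1 implicants → -001  -100(✓)  -110(✓)  0-01  01-0(✓)  010-  11-0(✓)
size-2^2 implicants → -1-0
Unchecked terms (primes): -001, -1-0, 0-01, 010-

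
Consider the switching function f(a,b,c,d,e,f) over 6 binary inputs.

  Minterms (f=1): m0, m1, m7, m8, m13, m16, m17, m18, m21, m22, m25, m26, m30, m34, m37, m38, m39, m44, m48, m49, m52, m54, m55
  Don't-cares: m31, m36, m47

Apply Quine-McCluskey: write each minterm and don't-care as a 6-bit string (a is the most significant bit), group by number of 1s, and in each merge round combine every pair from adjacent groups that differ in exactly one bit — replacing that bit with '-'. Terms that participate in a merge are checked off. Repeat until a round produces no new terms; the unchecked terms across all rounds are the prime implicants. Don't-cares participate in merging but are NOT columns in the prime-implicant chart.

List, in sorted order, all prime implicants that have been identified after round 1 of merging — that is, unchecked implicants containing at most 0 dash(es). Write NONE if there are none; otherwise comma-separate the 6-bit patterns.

001101

[col 0] 000000*, 000001*, 000111*, 001000*, 001101, 010000*, 010001*, 010010*, 010101*, 010110*, 011001*, 011010*, 011110*, 011111*, 100010*, 100100*, 100101*, 100110*, 100111*, 101100*, 101111*, 110000*, 110001*, 110100*, 110110*, 110111*
[col 1] -00111, -10000*, -10001*, -10110, 0-0000*, 0-0001*, 00-000, 00000-*, 01-001, 01-010*, 01-110*, 010-01, 010-10*, 0100-0, 01000-*, 011-10*, 01111-, 1-0100*, 1-0110*, 1-0111*, 10-100, 10-111, 100-10, 1001-0*, 1001-1*, 10010-*, 10011-*, 110-00, 11000-*, 1101-0*, 11011-*
[col 2] -1000-, 0-000-, 01--10, 1-01-0, 1-011-, 1001--
Prime implicants: -00111, -1000-, -10110, 0-000-, 00-000, 001101, 01--10, 01-001, 010-01, 0100-0, 01111-, 1-01-0, 1-011-, 10-100, 10-111, 100-10, 1001--, 110-00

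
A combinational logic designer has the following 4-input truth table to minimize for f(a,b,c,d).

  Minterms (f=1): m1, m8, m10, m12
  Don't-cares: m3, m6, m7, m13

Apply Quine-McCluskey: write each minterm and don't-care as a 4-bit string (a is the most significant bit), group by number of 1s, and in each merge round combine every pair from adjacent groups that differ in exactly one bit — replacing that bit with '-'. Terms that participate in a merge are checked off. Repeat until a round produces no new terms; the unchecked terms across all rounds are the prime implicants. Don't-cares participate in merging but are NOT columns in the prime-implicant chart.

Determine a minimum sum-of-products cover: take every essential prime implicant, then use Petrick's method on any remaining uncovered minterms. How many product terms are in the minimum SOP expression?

[col 0] 0001*, 0011*, 0110*, 0111*, 1000*, 1010*, 1100*, 1101*
[col 1] 0-11, 00-1, 011-, 1-00, 10-0, 110-
Prime implicants: 0-11, 00-1, 011-, 1-00, 10-0, 110-
PI chart (minterm → PIs covering it):
  1 | 00-1  (sole → essential)
  8 | 1-00,10-0
  10 | 10-0  (sole → essential)
  12 | 1-00,110-
Essential prime implicants: 00-1, 10-0
Petrick residual → 1-00
Minimum SOP uses 3 PIs: a'b'd + ac'd' + ab'd'

3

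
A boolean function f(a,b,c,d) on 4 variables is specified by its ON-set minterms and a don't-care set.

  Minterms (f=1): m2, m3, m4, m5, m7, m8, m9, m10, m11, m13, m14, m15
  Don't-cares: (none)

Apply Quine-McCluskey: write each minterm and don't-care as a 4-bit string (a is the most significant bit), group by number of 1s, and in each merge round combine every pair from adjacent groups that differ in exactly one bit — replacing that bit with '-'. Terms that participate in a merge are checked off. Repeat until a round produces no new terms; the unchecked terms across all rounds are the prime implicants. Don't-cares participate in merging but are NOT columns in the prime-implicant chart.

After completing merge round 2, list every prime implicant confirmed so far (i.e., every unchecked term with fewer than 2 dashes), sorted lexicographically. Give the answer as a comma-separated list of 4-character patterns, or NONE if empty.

010-

[col 0] 0010*, 0011*, 0100*, 0101*, 0111*, 1000*, 1001*, 1010*, 1011*, 1101*, 1110*, 1111*
[col 1] -010*, -011*, -101*, -111*, 0-11*, 001-*, 01-1*, 010-, 1-01*, 1-10*, 1-11*, 10-0*, 10-1*, 100-*, 101-*, 11-1*, 111-*
[col 2] --11, -01-, -1-1, 1--1, 1-1-, 10--
Prime implicants: --11, -01-, -1-1, 010-, 1--1, 1-1-, 10--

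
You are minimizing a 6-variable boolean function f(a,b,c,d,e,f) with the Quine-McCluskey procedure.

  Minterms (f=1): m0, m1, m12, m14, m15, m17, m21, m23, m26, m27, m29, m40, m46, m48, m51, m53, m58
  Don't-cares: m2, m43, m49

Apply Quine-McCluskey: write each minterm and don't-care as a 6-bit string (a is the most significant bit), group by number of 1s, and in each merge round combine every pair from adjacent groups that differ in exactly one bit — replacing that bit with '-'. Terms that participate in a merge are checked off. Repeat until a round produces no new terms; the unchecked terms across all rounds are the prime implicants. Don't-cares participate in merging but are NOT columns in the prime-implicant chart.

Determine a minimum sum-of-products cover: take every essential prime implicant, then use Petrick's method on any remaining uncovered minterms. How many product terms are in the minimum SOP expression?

[col 0] 000000*, 000001*, 000010*, 001100*, 001110*, 001111*, 010001*, 010101*, 010111*, 011010*, 011011*, 011101*, 101000, 101011, 101110*, 110000*, 110001*, 110011*, 110101*, 111010*
[col 1] -01110, -10001*, -10101*, -11010, 0-0001, 0000-0, 00000-, 0011-0, 00111-, 01-101, 010-01*, 0101-1, 01101-, 110-01*, 1100-1, 11000-
[col 2] -10-01
Prime implicants: -01110, -10-01, -11010, 0-0001, 0000-0, 00000-, 0011-0, 00111-, 01-101, 0101-1, 01101-, 101000, 101011, 1100-1, 11000-
PI chart (minterm → PIs covering it):
  0 | 0000-0,00000-
  1 | 0-0001,00000-
  12 | 0011-0  (sole → essential)
  14 | -01110,0011-0,00111-
  15 | 00111-  (sole → essential)
  17 | -10-01,0-0001
  21 | -10-01,01-101,0101-1
  23 | 0101-1  (sole → essential)
  26 | -11010,01101-
  27 | 01101-  (sole → essential)
  29 | 01-101  (sole → essential)
  40 | 101000  (sole → essential)
  46 | -01110  (sole → essential)
  48 | 11000-  (sole → essential)
  51 | 1100-1  (sole → essential)
  53 | -10-01  (sole → essential)
  58 | -11010  (sole → essential)
Essential prime implicants: -01110, -10-01, -11010, 0011-0, 00111-, 01-101, 0101-1, 01101-, 101000, 1100-1, 11000-
Petrick residual → 00000-
Minimum SOP uses 12 PIs: b'cdef' + bc'e'f + bcd'ef' + a'b'c'd'e' + a'b'cdf' + a'b'cde + a'bde'f + a'bc'df + a'bcd'e + ab'cd'e'f' + abc'd'f + abc'd'e'

12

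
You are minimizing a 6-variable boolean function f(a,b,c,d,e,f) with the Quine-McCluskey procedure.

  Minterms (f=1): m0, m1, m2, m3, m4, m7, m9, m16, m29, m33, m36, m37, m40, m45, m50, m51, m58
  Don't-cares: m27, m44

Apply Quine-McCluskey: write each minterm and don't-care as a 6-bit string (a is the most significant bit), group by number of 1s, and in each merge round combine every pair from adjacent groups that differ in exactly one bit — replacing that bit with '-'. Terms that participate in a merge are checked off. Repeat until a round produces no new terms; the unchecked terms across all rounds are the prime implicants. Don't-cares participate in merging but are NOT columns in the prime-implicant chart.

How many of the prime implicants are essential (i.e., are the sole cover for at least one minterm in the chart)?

Round 0: 000000✓ 000001✓ 000010✓ 000011✓ 000100✓ 000111✓ 001001✓ 010000✓ 011011 011101 100001✓ 100100✓ 100101✓ 101000✓ 101100✓ 101101✓ 110010✓ 110011✓ 111010✓
Round 1: -00001 -00100 0-0000 00-001 000-00 000-11 0000-0✓ 0000-1✓ 00000-✓ 00001-✓ 10-100✓ 10-101✓ 100-01 10010-✓ 101-00 10110-✓ 11-010 11001-
Round 2: 0000-- 10-10-
PIs = {-00001, -00100, 0-0000, 00-001, 000-00, 000-11, 0000--, 011011, 011101, 10-10-, 100-01, 101-00, 11-010, 11001-}
Coverage chart:
  m0: 0-0000,000-00,0000--
  m1: -00001,00-001,0000--
  m2: 0000-- ←essential
  m3: 000-11,0000--
  m4: -00100,000-00
  m7: 000-11 ←essential
  m9: 00-001 ←essential
  m16: 0-0000 ←essential
  m29: 011101 ←essential
  m33: -00001,100-01
  m36: -00100,10-10-
  m37: 10-10-,100-01
  m40: 101-00 ←essential
  m45: 10-10- ←essential
  m50: 11-010,11001-
  m51: 11001- ←essential
  m58: 11-010 ←essential
Essential: 0-0000, 00-001, 000-11, 0000--, 011101, 10-10-, 101-00, 11-010, 11001-

9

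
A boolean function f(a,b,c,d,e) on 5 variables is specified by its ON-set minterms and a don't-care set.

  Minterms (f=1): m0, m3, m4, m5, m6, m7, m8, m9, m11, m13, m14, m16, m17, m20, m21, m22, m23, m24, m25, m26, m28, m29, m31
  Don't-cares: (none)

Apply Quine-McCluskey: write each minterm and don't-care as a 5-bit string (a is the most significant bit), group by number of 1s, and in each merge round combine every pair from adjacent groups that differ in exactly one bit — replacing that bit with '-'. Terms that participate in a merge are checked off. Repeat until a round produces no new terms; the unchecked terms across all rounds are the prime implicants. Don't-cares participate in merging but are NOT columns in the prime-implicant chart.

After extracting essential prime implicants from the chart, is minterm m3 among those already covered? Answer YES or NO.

Round 0: 00000✓ 00011✓ 00100✓ 00101✓ 00110✓ 00111✓ 01000✓ 01001✓ 01011✓ 01101✓ 01110✓ 10000✓ 10001✓ 10100✓ 10101✓ 10110✓ 10111✓ 11000✓ 11001✓ 11010✓ 11100✓ 11101✓ 11111✓
Round 1: -0000✓ -0100✓ -0101✓ -0110✓ -0111✓ -1000✓ -1001✓ -1101✓ 0-000✓ 0-011 0-101✓ 0-110 00-00✓ 00-11 001-0✓ 001-1✓ 0010-✓ 0011-✓ 01-01✓ 010-1 0100-✓ 1-000✓ 1-001✓ 1-100✓ 1-101✓ 1-111✓ 10-00✓ 10-01✓ 1000-✓ 101-0✓ 101-1✓ 1010-✓ 1011-✓ 11-00✓ 11-01✓ 110-0 1100-✓ 111-1✓ 1110-✓
Round 2: --000 --101 -0-00 -01-0✓ -01-1✓ -010-✓ -011-✓ -1-01 -100- 001--✓ 1--00✓ 1--01✓ 1-00-✓ 1-1-1 1-10-✓ 10-0-✓ 101--✓ 11-0-✓
Round 3: -01-- 1--0-
PIs = {--000, --101, -0-00, -01--, -1-01, -100-, 0-011, 0-110, 00-11, 010-1, 1--0-, 1-1-1, 110-0}
Coverage chart:
  m0: --000,-0-00
  m3: 0-011,00-11
  m4: -0-00,-01--
  m5: --101,-01--
  m6: -01--,0-110
  m7: -01--,00-11
  m8: --000,-100-
  m9: -1-01,-100-,010-1
  m11: 0-011,010-1
  m13: --101,-1-01
  m14: 0-110 ←essential
  m16: --000,-0-00,1--0-
  m17: 1--0- ←essential
  m20: -0-00,-01--,1--0-
  m21: --101,-01--,1--0-,1-1-1
  m22: -01-- ←essential
  m23: -01--,1-1-1
  m24: --000,-100-,1--0-,110-0
  m25: -1-01,-100-,1--0-
  m26: 110-0 ←essential
  m28: 1--0- ←essential
  m29: --101,-1-01,1--0-,1-1-1
  m31: 1-1-1 ←essential
Essential: -01--, 0-110, 1--0-, 1-1-1, 110-0

NO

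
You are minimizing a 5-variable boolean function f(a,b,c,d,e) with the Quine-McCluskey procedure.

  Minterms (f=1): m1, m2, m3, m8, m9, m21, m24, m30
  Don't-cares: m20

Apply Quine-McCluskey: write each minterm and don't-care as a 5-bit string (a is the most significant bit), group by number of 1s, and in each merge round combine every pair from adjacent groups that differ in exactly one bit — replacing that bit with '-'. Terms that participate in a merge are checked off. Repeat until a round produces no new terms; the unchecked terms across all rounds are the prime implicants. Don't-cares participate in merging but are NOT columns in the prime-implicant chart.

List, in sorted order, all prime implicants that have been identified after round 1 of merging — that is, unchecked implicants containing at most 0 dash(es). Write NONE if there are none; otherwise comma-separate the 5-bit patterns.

11110

Round 0: 00001✓ 00010✓ 00011✓ 01000✓ 01001✓ 10100✓ 10101✓ 11000✓ 11110
Round 1: -1000 0-001 000-1 0001- 0100- 1010-
PIs = {-1000, 0-001, 000-1, 0001-, 0100-, 1010-, 11110}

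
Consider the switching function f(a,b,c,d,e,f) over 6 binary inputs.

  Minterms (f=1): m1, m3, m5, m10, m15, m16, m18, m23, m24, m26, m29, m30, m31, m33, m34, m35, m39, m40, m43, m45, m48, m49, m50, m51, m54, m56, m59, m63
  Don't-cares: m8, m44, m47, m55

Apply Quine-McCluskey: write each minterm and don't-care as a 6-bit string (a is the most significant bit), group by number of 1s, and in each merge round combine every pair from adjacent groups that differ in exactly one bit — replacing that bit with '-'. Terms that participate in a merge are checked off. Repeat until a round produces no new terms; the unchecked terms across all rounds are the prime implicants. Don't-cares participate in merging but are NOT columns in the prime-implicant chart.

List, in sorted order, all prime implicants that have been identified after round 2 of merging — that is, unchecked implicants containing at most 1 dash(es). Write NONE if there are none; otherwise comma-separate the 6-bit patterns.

[col 0] 000001*, 000011*, 000101*, 001000*, 001010*, 001111*, 010000*, 010010*, 010111*, 011000*, 011010*, 011101*, 011110*, 011111*, 100001*, 100010*, 100011*, 100111*, 101000*, 101011*, 101100*, 101101*, 101111*, 110000*, 110001*, 110010*, 110011*, 110110*, 110111*, 111000*, 111011*, 111111*
[col 1] -00001*, -00011*, -01000*, -01111*, -10000*, -10010*, -10111*, -11000*, -11111*, 0-1000*, 0-1010*, 0-1111*, 000-01, 0000-1*, 0010-0*, 01-000*, 01-010*, 01-111*, 0100-0*, 011-10, 0110-0*, 0111-1, 01111-, 1-0001*, 1-0010*, 1-0011*, 1-0111*, 1-1000*, 1-1011*, 1-1111*, 10-011*, 10-111*, 100-11*, 1000-1*, 10001-*, 101-00, 101-11*, 1011-1, 10110-, 11-000*, 11-011*, 11-111*, 110-10*, 110-11*, 1100-0*, 1100-1*, 11000-*, 11001-*, 11011-*, 111-11*
[col 2] --1000, --1111, -000-1, -1-000, -1-111, -100-0, 0-10-0, 01-0-0, 1--011*, 1--111*, 1-0-11*, 1-00-1, 1-001-, 1-1-11*, 10--11*, 11--11*, 110-1-, 1100--
[col 3] 1---11
Prime implicants: --1000, --1111, -000-1, -1-000, -1-111, -100-0, 0-10-0, 000-01, 01-0-0, 011-10, 0111-1, 01111-, 1---11, 1-00-1, 1-001-, 101-00, 1011-1, 10110-, 110-1-, 1100--

000-01, 011-10, 0111-1, 01111-, 101-00, 1011-1, 10110-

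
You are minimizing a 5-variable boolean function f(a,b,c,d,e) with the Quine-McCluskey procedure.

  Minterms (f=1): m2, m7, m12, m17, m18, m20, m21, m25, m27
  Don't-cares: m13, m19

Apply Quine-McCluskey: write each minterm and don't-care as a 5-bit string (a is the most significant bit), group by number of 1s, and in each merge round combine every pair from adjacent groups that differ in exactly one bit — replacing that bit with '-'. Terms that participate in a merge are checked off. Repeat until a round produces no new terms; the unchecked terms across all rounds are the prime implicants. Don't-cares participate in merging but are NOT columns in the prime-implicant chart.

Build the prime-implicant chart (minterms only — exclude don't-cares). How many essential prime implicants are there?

5

size-2^0 implicants → 00010(✓)  00111  01100(✓)  01101(✓)  10001(✓)  10010(✓)  10011(✓)  10100(✓)  10101(✓)  11001(✓)  11011(✓)
size-2^1 implicants → -0010  0110-  1-001(✓)  1-011(✓)  10-01  100-1(✓)  1001-  1010-  110-1(✓)
size-2^2 implicants → 1-0-1
Unchecked terms (primes): -0010, 00111, 0110-, 1-0-1, 10-01, 1001-, 1010-
Minterm coverage:
  m2 ⊆ -0010 [E]
  m7 ⊆ 00111 [E]
  m12 ⊆ 0110- [E]
  m17 ⊆ 1-0-1,10-01
  m18 ⊆ -0010,1001-
  m20 ⊆ 1010- [E]
  m21 ⊆ 10-01,1010-
  m25 ⊆ 1-0-1 [E]
  m27 ⊆ 1-0-1 [E]
E = {-0010, 00111, 0110-, 1-0-1, 1010-}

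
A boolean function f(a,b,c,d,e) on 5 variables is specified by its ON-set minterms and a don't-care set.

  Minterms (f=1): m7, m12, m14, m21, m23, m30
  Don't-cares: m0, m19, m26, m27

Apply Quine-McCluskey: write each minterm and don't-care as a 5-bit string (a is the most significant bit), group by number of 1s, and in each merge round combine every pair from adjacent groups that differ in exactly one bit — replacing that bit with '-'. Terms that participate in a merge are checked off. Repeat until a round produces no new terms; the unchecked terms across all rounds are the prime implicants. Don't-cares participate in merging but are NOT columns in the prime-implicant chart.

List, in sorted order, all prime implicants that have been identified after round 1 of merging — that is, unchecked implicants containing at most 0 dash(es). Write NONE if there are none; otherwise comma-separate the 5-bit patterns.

00000

[col 0] 00000, 00111*, 01100*, 01110*, 10011*, 10101*, 10111*, 11010*, 11011*, 11110*
[col 1] -0111, -1110, 011-0, 1-011, 10-11, 101-1, 11-10, 1101-
Prime implicants: -0111, -1110, 00000, 011-0, 1-011, 10-11, 101-1, 11-10, 1101-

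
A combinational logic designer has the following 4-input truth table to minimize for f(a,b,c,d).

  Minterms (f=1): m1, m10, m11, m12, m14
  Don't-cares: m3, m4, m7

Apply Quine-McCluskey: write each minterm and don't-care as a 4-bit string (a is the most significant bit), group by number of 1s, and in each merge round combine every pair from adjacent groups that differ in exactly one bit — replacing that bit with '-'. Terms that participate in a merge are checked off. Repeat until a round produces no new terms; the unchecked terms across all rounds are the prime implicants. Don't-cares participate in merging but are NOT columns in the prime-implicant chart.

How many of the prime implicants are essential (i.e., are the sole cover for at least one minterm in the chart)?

1

[col 0] 0001*, 0011*, 0100*, 0111*, 1010*, 1011*, 1100*, 1110*
[col 1] -011, -100, 0-11, 00-1, 1-10, 101-, 11-0
Prime implicants: -011, -100, 0-11, 00-1, 1-10, 101-, 11-0
PI chart (minterm → PIs covering it):
  1 | 00-1  (sole → essential)
  10 | 1-10,101-
  11 | -011,101-
  12 | -100,11-0
  14 | 1-10,11-0
Essential prime implicants: 00-1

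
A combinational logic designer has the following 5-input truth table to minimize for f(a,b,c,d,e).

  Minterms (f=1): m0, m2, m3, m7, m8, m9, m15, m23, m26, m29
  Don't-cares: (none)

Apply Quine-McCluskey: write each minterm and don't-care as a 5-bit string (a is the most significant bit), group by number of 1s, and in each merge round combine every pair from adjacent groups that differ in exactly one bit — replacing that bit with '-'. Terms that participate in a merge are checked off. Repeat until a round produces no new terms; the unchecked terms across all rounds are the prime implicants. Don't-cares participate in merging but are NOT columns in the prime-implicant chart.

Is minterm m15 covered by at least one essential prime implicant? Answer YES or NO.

size-2^0 implicants → 00000(✓)  00010(✓)  00011(✓)  00111(✓)  01000(✓)  01001(✓)  01111(✓)  10111(✓)  11010  11101
size-2^1 implicants → -0111  0-000  0-111  00-11  000-0  0001-  0100-
Unchecked terms (primes): -0111, 0-000, 0-111, 00-11, 000-0, 0001-, 0100-, 11010, 11101
Minterm coverage:
  m0 ⊆ 0-000,000-0
  m2 ⊆ 000-0,0001-
  m3 ⊆ 00-11,0001-
  m7 ⊆ -0111,0-111,00-11
  m8 ⊆ 0-000,0100-
  m9 ⊆ 0100- [E]
  m15 ⊆ 0-111 [E]
  m23 ⊆ -0111 [E]
  m26 ⊆ 11010 [E]
  m29 ⊆ 11101 [E]
E = {-0111, 0-111, 0100-, 11010, 11101}

YES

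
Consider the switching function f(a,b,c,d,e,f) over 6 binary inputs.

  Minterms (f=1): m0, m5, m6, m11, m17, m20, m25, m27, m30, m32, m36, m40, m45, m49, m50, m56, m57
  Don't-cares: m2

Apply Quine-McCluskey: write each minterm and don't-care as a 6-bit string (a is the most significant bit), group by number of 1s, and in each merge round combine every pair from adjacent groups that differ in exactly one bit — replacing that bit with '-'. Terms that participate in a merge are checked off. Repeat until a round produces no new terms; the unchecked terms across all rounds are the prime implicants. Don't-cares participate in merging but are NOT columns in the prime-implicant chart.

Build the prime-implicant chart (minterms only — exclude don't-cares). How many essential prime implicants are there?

9

[col 0] 000000*, 000010*, 000101, 000110*, 001011*, 010001*, 010100, 011001*, 011011*, 011110, 100000*, 100100*, 101000*, 101101, 110001*, 110010, 111000*, 111001*
[col 1] -00000, -10001*, -11001*, 0-1011, 000-10, 0000-0, 01-001*, 0110-1, 1-1000, 10-000, 100-00, 11-001*, 11100-
[col 2] -1-001
Prime implicants: -00000, -1-001, 0-1011, 000-10, 0000-0, 000101, 010100, 0110-1, 011110, 1-1000, 10-000, 100-00, 101101, 110010, 11100-
PI chart (minterm → PIs covering it):
  0 | -00000,0000-0
  5 | 000101  (sole → essential)
  6 | 000-10  (sole → essential)
  11 | 0-1011  (sole → essential)
  17 | -1-001  (sole → essential)
  20 | 010100  (sole → essential)
  25 | -1-001,0110-1
  27 | 0-1011,0110-1
  30 | 011110  (sole → essential)
  32 | -00000,10-000,100-00
  36 | 100-00  (sole → essential)
  40 | 1-1000,10-000
  45 | 101101  (sole → essential)
  49 | -1-001  (sole → essential)
  50 | 110010  (sole → essential)
  56 | 1-1000,11100-
  57 | -1-001,11100-
Essential prime implicants: -1-001, 0-1011, 000-10, 000101, 010100, 011110, 100-00, 101101, 110010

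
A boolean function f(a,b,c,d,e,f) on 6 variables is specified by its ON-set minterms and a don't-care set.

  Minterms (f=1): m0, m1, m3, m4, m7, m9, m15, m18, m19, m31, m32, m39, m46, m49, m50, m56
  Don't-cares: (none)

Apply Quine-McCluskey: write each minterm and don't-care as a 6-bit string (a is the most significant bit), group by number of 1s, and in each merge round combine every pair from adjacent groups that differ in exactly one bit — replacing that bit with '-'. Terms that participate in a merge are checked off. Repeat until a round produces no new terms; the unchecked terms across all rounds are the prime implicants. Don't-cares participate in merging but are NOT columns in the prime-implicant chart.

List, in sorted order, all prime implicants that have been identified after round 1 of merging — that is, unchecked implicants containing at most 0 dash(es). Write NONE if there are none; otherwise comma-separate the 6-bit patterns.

[col 0] 000000*, 000001*, 000011*, 000100*, 000111*, 001001*, 001111*, 010010*, 010011*, 011111*, 100000*, 100111*, 101110, 110001, 110010*, 111000
[col 1] -00000, -00111, -10010, 0-0011, 0-1111, 00-001, 00-111, 000-00, 000-11, 0000-1, 00000-, 01001-
Prime implicants: -00000, -00111, -10010, 0-0011, 0-1111, 00-001, 00-111, 000-00, 000-11, 0000-1, 00000-, 01001-, 101110, 110001, 111000

101110, 110001, 111000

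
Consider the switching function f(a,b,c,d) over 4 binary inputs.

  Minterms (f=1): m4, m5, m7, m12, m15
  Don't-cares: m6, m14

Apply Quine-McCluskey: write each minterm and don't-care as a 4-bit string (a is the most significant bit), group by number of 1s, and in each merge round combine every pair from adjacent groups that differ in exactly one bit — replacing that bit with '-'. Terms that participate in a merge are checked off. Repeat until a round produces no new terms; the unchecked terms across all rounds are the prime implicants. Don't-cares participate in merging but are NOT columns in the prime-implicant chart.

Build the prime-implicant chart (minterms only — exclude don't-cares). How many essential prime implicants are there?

Round 0: 0100✓ 0101✓ 0110✓ 0111✓ 1100✓ 1110✓ 1111✓
Round 1: -100✓ -110✓ -111✓ 01-0✓ 01-1✓ 010-✓ 011-✓ 11-0✓ 111-✓
Round 2: -1-0 -11- 01--
PIs = {-1-0, -11-, 01--}
Coverage chart:
  m4: -1-0,01--
  m5: 01-- ←essential
  m7: -11-,01--
  m12: -1-0 ←essential
  m15: -11- ←essential
Essential: -1-0, -11-, 01--

3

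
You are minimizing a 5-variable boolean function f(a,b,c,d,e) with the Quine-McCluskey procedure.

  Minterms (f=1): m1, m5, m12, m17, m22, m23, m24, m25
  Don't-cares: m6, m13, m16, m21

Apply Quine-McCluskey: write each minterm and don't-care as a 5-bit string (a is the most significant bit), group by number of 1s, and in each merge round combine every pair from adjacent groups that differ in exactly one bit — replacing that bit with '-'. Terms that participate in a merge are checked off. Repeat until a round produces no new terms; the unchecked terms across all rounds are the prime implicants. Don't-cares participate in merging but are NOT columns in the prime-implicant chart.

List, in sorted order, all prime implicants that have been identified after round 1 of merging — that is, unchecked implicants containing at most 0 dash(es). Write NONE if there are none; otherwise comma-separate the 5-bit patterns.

NONE

size-2^0 implicants → 00001(✓)  00101(✓)  00110(✓)  01100(✓)  01101(✓)  10000(✓)  10001(✓)  10101(✓)  10110(✓)  10111(✓)  11000(✓)  11001(✓)
size-2^1 implicants → -0001(✓)  -0101(✓)  -0110  0-101  00-01(✓)  0110-  1-000(✓)  1-001(✓)  10-01(✓)  1000-(✓)  101-1  1011-  1100-(✓)
size-2^2 implicants → -0-01  1-00-
Unchecked terms (primes): -0-01, -0110, 0-101, 0110-, 1-00-, 101-1, 1011-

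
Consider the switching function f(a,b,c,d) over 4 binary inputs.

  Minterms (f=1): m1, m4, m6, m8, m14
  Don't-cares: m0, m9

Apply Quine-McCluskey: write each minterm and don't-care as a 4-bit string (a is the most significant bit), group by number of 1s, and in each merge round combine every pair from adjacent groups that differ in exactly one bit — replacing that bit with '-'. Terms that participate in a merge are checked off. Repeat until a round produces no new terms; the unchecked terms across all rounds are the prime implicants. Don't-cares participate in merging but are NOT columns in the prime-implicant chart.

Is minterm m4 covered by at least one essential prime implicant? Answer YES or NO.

Round 0: 0000✓ 0001✓ 0100✓ 0110✓ 1000✓ 1001✓ 1110✓
Round 1: -000✓ -001✓ -110 0-00 000-✓ 01-0 100-✓
Round 2: -00-
PIs = {-00-, -110, 0-00, 01-0}
Coverage chart:
  m1: -00- ←essential
  m4: 0-00,01-0
  m6: -110,01-0
  m8: -00- ←essential
  m14: -110 ←essential
Essential: -00-, -110

NO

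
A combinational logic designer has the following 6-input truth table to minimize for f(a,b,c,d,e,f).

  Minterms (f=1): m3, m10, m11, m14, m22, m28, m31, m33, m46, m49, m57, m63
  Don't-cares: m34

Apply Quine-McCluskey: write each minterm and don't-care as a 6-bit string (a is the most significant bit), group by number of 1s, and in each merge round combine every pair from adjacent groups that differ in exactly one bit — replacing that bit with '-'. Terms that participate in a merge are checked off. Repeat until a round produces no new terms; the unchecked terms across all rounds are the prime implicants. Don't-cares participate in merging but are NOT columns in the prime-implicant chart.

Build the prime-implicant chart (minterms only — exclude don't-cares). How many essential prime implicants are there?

7

Round 0: 000011✓ 001010✓ 001011✓ 001110✓ 010110 011100 011111✓ 100001✓ 100010 101110✓ 110001✓ 111001✓ 111111✓
Round 1: -01110 -11111 00-011 001-10 00101- 1-0001 11-001
PIs = {-01110, -11111, 00-011, 001-10, 00101-, 010110, 011100, 1-0001, 100010, 11-001}
Coverage chart:
  m3: 00-011 ←essential
  m10: 001-10,00101-
  m11: 00-011,00101-
  m14: -01110,001-10
  m22: 010110 ←essential
  m28: 011100 ←essential
  m31: -11111 ←essential
  m33: 1-0001 ←essential
  m46: -01110 ←essential
  m49: 1-0001,11-001
  m57: 11-001 ←essential
  m63: -11111 ←essential
Essential: -01110, -11111, 00-011, 010110, 011100, 1-0001, 11-001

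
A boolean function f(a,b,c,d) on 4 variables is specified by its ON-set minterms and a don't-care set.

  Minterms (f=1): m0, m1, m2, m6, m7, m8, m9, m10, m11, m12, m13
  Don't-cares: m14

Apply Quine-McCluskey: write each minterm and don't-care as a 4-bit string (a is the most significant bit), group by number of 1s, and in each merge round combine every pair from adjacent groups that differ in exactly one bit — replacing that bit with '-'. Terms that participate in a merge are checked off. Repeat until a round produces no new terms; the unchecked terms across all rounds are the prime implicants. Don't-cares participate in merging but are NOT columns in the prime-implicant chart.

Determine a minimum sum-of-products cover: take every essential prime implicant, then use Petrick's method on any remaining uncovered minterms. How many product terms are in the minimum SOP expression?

5

[col 0] 0000*, 0001*, 0010*, 0110*, 0111*, 1000*, 1001*, 1010*, 1011*, 1100*, 1101*, 1110*
[col 1] -000*, -001*, -010*, -110*, 0-10*, 00-0*, 000-*, 011-, 1-00*, 1-01*, 1-10*, 10-0*, 10-1*, 100-*, 101-*, 11-0*, 110-*
[col 2] --10, -0-0, -00-, 1--0, 1-0-, 10--
Prime implicants: --10, -0-0, -00-, 011-, 1--0, 1-0-, 10--
PI chart (minterm → PIs covering it):
  0 | -0-0,-00-
  1 | -00-  (sole → essential)
  2 | --10,-0-0
  6 | --10,011-
  7 | 011-  (sole → essential)
  8 | -0-0,-00-,1--0,1-0-,10--
  9 | -00-,1-0-,10--
  10 | --10,-0-0,1--0,10--
  11 | 10--  (sole → essential)
  12 | 1--0,1-0-
  13 | 1-0-  (sole → essential)
Essential prime implicants: -00-, 011-, 1-0-, 10--
Petrick residual → --10
Minimum SOP uses 5 PIs: cd' + b'c' + a'bc + ac' + ab'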